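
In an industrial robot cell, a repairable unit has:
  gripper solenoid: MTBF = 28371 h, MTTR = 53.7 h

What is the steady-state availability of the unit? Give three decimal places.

0.998

A(gripper solenoid) = MTBF/(MTBF+MTTR) = 28371/(28371+53.7) = 0.998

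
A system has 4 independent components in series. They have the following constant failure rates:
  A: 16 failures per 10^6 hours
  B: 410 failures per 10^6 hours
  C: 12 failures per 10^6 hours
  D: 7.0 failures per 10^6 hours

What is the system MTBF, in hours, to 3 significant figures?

Series of exponential components: λ_sys = Σ λ_i
λ_sys = 0.000016 + 0.00041 + 0.000012 + 0.0000070 = 4.4500e-04 /h
MTBF = 1 / λ_sys = 2250 h

2250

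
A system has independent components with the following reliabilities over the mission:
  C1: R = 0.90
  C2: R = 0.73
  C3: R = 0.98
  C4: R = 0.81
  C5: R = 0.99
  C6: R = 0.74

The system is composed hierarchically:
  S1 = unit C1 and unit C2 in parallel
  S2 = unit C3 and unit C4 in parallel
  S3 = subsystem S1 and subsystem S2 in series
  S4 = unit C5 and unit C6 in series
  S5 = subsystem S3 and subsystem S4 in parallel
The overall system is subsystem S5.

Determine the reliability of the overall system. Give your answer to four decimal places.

0.9918

Parallel (C1 and C2): 1 − (1 − 0.900000)(1 − 0.730000) = 0.973000
Parallel (C3 and C4): 1 − (1 − 0.980000)(1 − 0.810000) = 0.996200
Series ([0.973000] and [0.996200]): 0.973000 × 0.996200 = 0.969303
Series (C5 and C6): 0.990000 × 0.740000 = 0.732600
Parallel ([0.969303] and [0.732600]): 1 − (1 − 0.969303)(1 − 0.732600) = 0.9918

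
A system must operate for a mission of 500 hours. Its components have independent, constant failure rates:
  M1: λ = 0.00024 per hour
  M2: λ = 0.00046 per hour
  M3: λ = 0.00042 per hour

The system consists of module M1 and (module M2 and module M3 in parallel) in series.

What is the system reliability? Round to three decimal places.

0.852

R(M1) = exp(−0.00024 × 500) = 0.88692
R(M2) = exp(−0.00046 × 500) = 0.79453
R(M3) = exp(−0.00042 × 500) = 0.81058
Parallel (M2 and M3): 1 − (1 − 0.79453)(1 − 0.81058) = 0.96108
Series (M1 and [0.96108]): 0.88692 × 0.96108 = 0.852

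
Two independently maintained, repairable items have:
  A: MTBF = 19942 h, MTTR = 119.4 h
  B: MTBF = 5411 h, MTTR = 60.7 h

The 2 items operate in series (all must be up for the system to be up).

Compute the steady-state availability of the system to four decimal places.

A(A) = MTBF/(MTBF+MTTR) = 19942/(19942+119.4) = 0.994048
A(B) = MTBF/(MTBF+MTTR) = 5411/(5411+60.7) = 0.988907
Series availability: 0.994048 × 0.988907 = 0.9830

0.9830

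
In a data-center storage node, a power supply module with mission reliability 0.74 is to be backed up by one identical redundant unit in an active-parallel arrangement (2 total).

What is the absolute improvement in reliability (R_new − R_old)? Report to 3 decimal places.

0.192

R_before = 0.74
R_after = 1 − (1 − 0.74)^2 = 0.932
ΔR = 0.932 − 0.74 = 0.192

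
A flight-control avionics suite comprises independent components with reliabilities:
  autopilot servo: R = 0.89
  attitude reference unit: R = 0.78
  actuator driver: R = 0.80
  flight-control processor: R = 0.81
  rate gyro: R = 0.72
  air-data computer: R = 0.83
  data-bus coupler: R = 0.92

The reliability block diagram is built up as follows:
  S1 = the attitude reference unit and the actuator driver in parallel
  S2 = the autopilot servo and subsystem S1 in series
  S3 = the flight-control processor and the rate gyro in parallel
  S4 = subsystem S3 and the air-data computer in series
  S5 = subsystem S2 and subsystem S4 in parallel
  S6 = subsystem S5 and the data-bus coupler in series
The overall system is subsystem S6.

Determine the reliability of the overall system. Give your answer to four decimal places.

Parallel (attitude reference unit and actuator driver): 1 − (1 − 0.780000)(1 − 0.800000) = 0.956000
Series (autopilot servo and [0.956000]): 0.890000 × 0.956000 = 0.850840
Parallel (flight-control processor and rate gyro): 1 − (1 − 0.810000)(1 − 0.720000) = 0.946800
Series ([0.946800] and air-data computer): 0.946800 × 0.830000 = 0.785844
Parallel ([0.850840] and [0.785844]): 1 − (1 − 0.850840)(1 − 0.785844) = 0.968056
Series ([0.968056] and data-bus coupler): 0.968056 × 0.920000 = 0.8906

0.8906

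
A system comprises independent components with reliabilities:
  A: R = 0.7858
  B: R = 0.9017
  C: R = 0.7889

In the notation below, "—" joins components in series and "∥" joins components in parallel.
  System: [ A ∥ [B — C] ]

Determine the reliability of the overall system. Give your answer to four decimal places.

0.9382

Series (B and C): 0.901700 × 0.788900 = 0.711351
Parallel (A and [0.711351]): 1 − (1 − 0.785800)(1 − 0.711351) = 0.9382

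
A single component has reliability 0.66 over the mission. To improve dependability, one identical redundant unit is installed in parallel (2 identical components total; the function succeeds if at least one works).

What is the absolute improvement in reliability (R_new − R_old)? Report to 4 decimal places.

R_before = 0.66
R_after = 1 − (1 − 0.66)^2 = 0.8844
ΔR = 0.8844 − 0.66 = 0.2244

0.2244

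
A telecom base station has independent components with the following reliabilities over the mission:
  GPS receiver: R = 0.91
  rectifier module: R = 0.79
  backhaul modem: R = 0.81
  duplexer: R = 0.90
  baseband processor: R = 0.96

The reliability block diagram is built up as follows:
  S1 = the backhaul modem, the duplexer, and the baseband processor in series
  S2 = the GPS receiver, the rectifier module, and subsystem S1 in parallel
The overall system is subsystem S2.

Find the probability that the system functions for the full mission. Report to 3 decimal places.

Series (backhaul modem, duplexer, and baseband processor): 0.81000 × 0.90000 × 0.96000 = 0.69984
Parallel (GPS receiver, rectifier module, and [0.69984]): 1 − (1 − 0.91000)(1 − 0.79000)(1 − 0.69984) = 0.994

0.994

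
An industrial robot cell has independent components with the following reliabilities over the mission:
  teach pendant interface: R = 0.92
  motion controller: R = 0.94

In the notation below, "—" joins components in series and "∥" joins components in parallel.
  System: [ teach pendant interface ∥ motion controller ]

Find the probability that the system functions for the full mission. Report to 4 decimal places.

Parallel (teach pendant interface and motion controller): 1 − (1 − 0.920000)(1 − 0.940000) = 0.9952

0.9952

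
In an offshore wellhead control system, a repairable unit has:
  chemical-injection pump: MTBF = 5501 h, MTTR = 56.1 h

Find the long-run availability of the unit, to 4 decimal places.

0.9899

A(chemical-injection pump) = MTBF/(MTBF+MTTR) = 5501/(5501+56.1) = 0.9899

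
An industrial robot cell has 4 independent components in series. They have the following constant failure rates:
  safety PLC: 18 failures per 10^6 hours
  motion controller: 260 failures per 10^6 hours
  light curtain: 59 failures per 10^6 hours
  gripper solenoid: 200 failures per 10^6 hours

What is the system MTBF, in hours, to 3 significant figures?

1860

Series of exponential components: λ_sys = Σ λ_i
λ_sys = 0.000018 + 0.00026 + 0.000059 + 0.00020 = 5.3700e-04 /h
MTBF = 1 / λ_sys = 1860 h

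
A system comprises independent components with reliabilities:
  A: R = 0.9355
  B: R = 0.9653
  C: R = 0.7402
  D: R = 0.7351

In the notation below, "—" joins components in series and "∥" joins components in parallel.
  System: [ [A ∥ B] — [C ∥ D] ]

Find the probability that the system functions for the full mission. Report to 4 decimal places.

0.9291

Parallel (A and B): 1 − (1 − 0.935500)(1 − 0.965300) = 0.997762
Parallel (C and D): 1 − (1 − 0.740200)(1 − 0.735100) = 0.931179
Series ([0.997762] and [0.931179]): 0.997762 × 0.931179 = 0.9291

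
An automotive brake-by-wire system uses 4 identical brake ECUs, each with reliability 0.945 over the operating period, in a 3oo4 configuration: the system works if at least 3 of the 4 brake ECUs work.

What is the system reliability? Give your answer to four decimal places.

R = Σ_{i=3}^{4} C(4,i) p^i (1−p)^{4−i} with p = 0.945
C(4,3)·0.945^3·0.055^1 = 0.185660
C(4,4)·0.945^4·0.055^0 = 0.797494
Sum = 0.9832

0.9832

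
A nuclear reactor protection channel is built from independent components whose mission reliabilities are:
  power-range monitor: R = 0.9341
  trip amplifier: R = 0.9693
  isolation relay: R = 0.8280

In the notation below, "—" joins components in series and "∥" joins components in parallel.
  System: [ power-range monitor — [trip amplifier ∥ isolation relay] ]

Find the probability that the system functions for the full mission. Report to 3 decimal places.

Parallel (trip amplifier and isolation relay): 1 − (1 − 0.96930)(1 − 0.82800) = 0.99472
Series (power-range monitor and [0.99472]): 0.93410 × 0.99472 = 0.929

0.929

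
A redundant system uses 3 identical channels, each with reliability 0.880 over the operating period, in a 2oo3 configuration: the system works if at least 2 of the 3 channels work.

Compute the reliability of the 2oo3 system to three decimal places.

R = Σ_{i=2}^{3} C(3,i) p^i (1−p)^{3−i} with p = 0.880
C(3,2)·0.880^2·0.120^1 = 0.27878
C(3,3)·0.880^3·0.120^0 = 0.68147
Sum = 0.960

0.960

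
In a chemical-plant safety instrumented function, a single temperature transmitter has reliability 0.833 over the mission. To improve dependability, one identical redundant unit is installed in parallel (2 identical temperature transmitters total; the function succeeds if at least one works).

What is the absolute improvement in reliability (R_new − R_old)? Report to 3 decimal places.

R_before = 0.833
R_after = 1 − (1 − 0.833)^2 = 0.972
ΔR = 0.972 − 0.833 = 0.139

0.139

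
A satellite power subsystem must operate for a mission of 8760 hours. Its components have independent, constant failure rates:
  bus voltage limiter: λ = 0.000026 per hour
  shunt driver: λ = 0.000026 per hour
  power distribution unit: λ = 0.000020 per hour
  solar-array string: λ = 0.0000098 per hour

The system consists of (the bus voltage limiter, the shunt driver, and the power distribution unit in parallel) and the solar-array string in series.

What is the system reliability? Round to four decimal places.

0.9116

R(bus voltage limiter) = exp(−0.000026 × 8760) = 0.796315
R(shunt driver) = exp(−0.000026 × 8760) = 0.796315
R(power distribution unit) = exp(−0.000020 × 8760) = 0.839289
R(solar-array string) = exp(−0.0000098 × 8760) = 0.917734
Parallel (bus voltage limiter, shunt driver, and power distribution unit): 1 − (1 − 0.796315)(1 − 0.796315)(1 − 0.839289) = 0.993332
Series ([0.993332] and solar-array string): 0.993332 × 0.917734 = 0.9116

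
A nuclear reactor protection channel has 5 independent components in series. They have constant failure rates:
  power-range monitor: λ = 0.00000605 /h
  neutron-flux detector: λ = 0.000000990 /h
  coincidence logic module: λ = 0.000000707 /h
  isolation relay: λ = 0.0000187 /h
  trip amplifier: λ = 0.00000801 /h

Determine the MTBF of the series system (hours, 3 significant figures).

Series of exponential components: λ_sys = Σ λ_i
λ_sys = 0.00000605 + 0.000000990 + 0.000000707 + 0.0000187 + 0.00000801 = 3.4457e-05 /h
MTBF = 1 / λ_sys = 29000 h

29000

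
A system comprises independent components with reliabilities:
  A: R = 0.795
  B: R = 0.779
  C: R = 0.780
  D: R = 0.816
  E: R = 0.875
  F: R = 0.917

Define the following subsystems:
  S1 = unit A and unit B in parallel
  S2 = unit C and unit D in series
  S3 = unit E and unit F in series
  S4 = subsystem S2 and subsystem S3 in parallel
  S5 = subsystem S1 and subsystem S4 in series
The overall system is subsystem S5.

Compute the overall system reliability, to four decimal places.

Parallel (A and B): 1 − (1 − 0.795000)(1 − 0.779000) = 0.954695
Series (C and D): 0.780000 × 0.816000 = 0.636480
Series (E and F): 0.875000 × 0.917000 = 0.802375
Parallel ([0.636480] and [0.802375]): 1 − (1 − 0.636480)(1 − 0.802375) = 0.928159
Series ([0.954695] and [0.928159]): 0.954695 × 0.928159 = 0.8861

0.8861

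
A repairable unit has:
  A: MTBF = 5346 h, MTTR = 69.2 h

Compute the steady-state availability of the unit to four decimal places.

0.9872

A(A) = MTBF/(MTBF+MTTR) = 5346/(5346+69.2) = 0.9872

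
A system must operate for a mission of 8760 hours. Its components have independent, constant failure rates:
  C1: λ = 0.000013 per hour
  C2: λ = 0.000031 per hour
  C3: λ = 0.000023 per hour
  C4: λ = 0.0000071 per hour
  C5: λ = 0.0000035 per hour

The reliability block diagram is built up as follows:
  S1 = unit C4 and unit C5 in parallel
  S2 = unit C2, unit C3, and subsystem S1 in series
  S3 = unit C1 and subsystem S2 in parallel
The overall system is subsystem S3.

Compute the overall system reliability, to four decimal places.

0.9593

R(C1) = exp(−0.000013 × 8760) = 0.892365
R(C2) = exp(−0.000031 × 8760) = 0.762190
R(C3) = exp(−0.000023 × 8760) = 0.817520
R(C4) = exp(−0.0000071 × 8760) = 0.939699
R(C5) = exp(−0.0000035 × 8760) = 0.969805
Parallel (C4 and C5): 1 − (1 − 0.939699)(1 − 0.969805) = 0.998179
Series (C2, C3, and [0.998179]): 0.762190 × 0.817520 × 0.998179 = 0.621971
Parallel (C1 and [0.621971]): 1 − (1 − 0.892365)(1 − 0.621971) = 0.9593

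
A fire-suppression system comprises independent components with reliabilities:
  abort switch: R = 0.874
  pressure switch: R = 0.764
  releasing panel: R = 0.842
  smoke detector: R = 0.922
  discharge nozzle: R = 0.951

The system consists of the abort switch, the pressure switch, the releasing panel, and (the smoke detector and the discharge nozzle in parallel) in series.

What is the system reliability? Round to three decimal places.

0.560

Parallel (smoke detector and discharge nozzle): 1 − (1 − 0.92200)(1 − 0.95100) = 0.99618
Series (abort switch, pressure switch, releasing panel, and [0.99618]): 0.87400 × 0.76400 × 0.84200 × 0.99618 = 0.560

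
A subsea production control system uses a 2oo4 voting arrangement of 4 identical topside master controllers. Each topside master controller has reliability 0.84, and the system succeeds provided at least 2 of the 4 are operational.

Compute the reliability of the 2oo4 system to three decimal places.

0.986

R = Σ_{i=2}^{4} C(4,i) p^i (1−p)^{4−i} with p = 0.84
C(4,2)·0.84^2·0.16^2 = 0.10838
C(4,3)·0.84^3·0.16^1 = 0.37933
C(4,4)·0.84^4·0.16^0 = 0.49787
Sum = 0.986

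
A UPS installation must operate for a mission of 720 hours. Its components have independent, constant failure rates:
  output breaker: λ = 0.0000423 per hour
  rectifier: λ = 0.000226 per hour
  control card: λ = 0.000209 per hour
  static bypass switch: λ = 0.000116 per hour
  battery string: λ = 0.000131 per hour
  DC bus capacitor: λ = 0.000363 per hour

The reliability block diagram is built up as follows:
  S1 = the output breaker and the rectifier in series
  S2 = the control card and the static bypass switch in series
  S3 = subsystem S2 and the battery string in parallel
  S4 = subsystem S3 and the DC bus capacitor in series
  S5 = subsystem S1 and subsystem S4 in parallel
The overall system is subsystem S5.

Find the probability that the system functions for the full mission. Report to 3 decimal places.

0.957

R(output breaker) = exp(−0.0000423 × 720) = 0.97000
R(rectifier) = exp(−0.000226 × 720) = 0.84983
R(control card) = exp(−0.000209 × 720) = 0.86029
R(static bypass switch) = exp(−0.000116 × 720) = 0.91987
R(battery string) = exp(−0.000131 × 720) = 0.90999
R(DC bus capacitor) = exp(−0.000363 × 720) = 0.77000
Series (output breaker and rectifier): 0.97000 × 0.84983 = 0.82434
Series (control card and static bypass switch): 0.86029 × 0.91987 = 0.79135
Parallel ([0.79135] and battery string): 1 − (1 − 0.79135)(1 − 0.90999) = 0.98122
Series ([0.98122] and DC bus capacitor): 0.98122 × 0.77000 = 0.75554
Parallel ([0.82434] and [0.75554]): 1 − (1 − 0.82434)(1 − 0.75554) = 0.957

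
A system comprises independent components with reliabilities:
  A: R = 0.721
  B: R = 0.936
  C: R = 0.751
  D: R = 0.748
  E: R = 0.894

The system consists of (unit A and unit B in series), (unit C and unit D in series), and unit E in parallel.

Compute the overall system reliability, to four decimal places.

0.9849

Series (A and B): 0.721000 × 0.936000 = 0.674856
Series (C and D): 0.751000 × 0.748000 = 0.561748
Parallel ([0.674856], [0.561748], and E): 1 − (1 − 0.674856)(1 − 0.561748)(1 − 0.894000) = 0.9849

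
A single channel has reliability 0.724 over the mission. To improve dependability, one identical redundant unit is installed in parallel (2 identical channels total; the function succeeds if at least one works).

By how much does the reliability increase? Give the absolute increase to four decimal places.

R_before = 0.724
R_after = 1 − (1 − 0.724)^2 = 0.9238
ΔR = 0.9238 − 0.724 = 0.1998

0.1998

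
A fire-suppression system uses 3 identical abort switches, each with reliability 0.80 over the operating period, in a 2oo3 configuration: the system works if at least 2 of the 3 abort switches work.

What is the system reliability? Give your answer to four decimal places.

0.8960

R = Σ_{i=2}^{3} C(3,i) p^i (1−p)^{3−i} with p = 0.80
C(3,2)·0.80^2·0.20^1 = 0.384000
C(3,3)·0.80^3·0.20^0 = 0.512000
Sum = 0.8960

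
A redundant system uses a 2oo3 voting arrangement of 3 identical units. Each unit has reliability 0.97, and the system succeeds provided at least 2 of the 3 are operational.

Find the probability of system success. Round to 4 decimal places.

R = Σ_{i=2}^{3} C(3,i) p^i (1−p)^{3−i} with p = 0.97
C(3,2)·0.97^2·0.03^1 = 0.084681
C(3,3)·0.97^3·0.03^0 = 0.912673
Sum = 0.9974

0.9974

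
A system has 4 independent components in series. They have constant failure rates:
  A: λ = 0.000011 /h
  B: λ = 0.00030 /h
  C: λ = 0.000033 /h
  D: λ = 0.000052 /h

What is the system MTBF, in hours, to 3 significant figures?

Series of exponential components: λ_sys = Σ λ_i
λ_sys = 0.000011 + 0.00030 + 0.000033 + 0.000052 = 3.9600e-04 /h
MTBF = 1 / λ_sys = 2530 h

2530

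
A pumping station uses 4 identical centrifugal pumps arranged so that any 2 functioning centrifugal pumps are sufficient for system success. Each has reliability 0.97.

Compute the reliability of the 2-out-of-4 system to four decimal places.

R = Σ_{i=2}^{4} C(4,i) p^i (1−p)^{4−i} with p = 0.97
C(4,2)·0.97^2·0.03^2 = 0.005081
C(4,3)·0.97^3·0.03^1 = 0.109521
C(4,4)·0.97^4·0.03^0 = 0.885293
Sum = 0.9999

0.9999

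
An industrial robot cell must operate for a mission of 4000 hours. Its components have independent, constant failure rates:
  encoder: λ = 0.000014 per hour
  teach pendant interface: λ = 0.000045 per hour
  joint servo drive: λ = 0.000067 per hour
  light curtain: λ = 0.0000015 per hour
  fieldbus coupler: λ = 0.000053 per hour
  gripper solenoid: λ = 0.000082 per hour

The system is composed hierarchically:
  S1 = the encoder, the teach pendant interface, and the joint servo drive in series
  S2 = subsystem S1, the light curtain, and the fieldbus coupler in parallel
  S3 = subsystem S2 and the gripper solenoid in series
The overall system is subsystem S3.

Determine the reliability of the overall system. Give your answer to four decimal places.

R(encoder) = exp(−0.000014 × 4000) = 0.945539
R(teach pendant interface) = exp(−0.000045 × 4000) = 0.835270
R(joint servo drive) = exp(−0.000067 × 4000) = 0.764908
R(light curtain) = exp(−0.0000015 × 4000) = 0.994018
R(fieldbus coupler) = exp(−0.000053 × 4000) = 0.808965
R(gripper solenoid) = exp(−0.000082 × 4000) = 0.720363
Series (encoder, teach pendant interface, and joint servo drive): 0.945539 × 0.835270 × 0.764908 = 0.604109
Parallel ([0.604109], light curtain, and fieldbus coupler): 1 − (1 − 0.604109)(1 − 0.994018)(1 − 0.808965) = 0.999548
Series ([0.999548] and gripper solenoid): 0.999548 × 0.720363 = 0.7200

0.7200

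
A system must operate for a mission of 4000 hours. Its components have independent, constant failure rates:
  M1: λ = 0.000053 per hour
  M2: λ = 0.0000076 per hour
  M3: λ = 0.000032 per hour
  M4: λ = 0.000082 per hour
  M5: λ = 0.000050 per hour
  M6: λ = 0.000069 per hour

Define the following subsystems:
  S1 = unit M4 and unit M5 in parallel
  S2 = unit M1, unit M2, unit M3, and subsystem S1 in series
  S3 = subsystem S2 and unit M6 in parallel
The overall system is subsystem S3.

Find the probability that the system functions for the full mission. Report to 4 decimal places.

0.9169

R(M1) = exp(−0.000053 × 4000) = 0.808965
R(M2) = exp(−0.0000076 × 4000) = 0.970057
R(M3) = exp(−0.000032 × 4000) = 0.879853
R(M4) = exp(−0.000082 × 4000) = 0.720363
R(M5) = exp(−0.000050 × 4000) = 0.818731
R(M6) = exp(−0.000069 × 4000) = 0.758813
Parallel (M4 and M5): 1 − (1 − 0.720363)(1 − 0.818731) = 0.949310
Series (M1, M2, M3, and [0.949310]): 0.808965 × 0.970057 × 0.879853 × 0.949310 = 0.655458
Parallel ([0.655458] and M6): 1 − (1 − 0.655458)(1 − 0.758813) = 0.9169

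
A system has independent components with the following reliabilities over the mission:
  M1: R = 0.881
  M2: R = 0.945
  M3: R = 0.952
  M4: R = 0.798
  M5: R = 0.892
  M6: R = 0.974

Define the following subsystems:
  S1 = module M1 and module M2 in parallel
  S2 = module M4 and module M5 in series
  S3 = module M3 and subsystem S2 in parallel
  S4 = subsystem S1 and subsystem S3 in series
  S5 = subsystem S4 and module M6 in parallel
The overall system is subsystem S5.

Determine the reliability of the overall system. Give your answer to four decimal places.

Parallel (M1 and M2): 1 − (1 − 0.881000)(1 − 0.945000) = 0.993455
Series (M4 and M5): 0.798000 × 0.892000 = 0.711816
Parallel (M3 and [0.711816]): 1 − (1 − 0.952000)(1 − 0.711816) = 0.986167
Series ([0.993455] and [0.986167]): 0.993455 × 0.986167 = 0.979713
Parallel ([0.979713] and M6): 1 − (1 − 0.979713)(1 − 0.974000) = 0.9995

0.9995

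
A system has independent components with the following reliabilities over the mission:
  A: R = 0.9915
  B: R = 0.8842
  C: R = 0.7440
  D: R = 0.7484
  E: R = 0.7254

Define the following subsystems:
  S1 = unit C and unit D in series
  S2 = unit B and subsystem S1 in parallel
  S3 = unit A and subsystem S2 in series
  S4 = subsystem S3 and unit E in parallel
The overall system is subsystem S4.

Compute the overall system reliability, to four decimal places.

0.9837

Series (C and D): 0.744000 × 0.748400 = 0.556810
Parallel (B and [0.556810]): 1 − (1 − 0.884200)(1 − 0.556810) = 0.948679
Series (A and [0.948679]): 0.991500 × 0.948679 = 0.940615
Parallel ([0.940615] and E): 1 − (1 − 0.940615)(1 − 0.725400) = 0.9837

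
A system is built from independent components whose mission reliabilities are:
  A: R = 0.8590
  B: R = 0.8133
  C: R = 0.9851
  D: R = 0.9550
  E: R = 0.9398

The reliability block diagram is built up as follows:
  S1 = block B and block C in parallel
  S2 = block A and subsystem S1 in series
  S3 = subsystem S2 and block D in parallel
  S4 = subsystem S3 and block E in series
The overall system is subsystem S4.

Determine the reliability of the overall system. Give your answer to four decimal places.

Parallel (B and C): 1 − (1 − 0.813300)(1 − 0.985100) = 0.997218
Series (A and [0.997218]): 0.859000 × 0.997218 = 0.856610
Parallel ([0.856610] and D): 1 − (1 − 0.856610)(1 − 0.955000) = 0.993547
Series ([0.993547] and E): 0.993547 × 0.939800 = 0.9337

0.9337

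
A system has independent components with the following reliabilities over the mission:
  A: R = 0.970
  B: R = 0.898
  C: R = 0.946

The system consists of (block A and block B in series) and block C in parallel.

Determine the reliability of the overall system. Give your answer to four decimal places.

Series (A and B): 0.970000 × 0.898000 = 0.871060
Parallel ([0.871060] and C): 1 − (1 − 0.871060)(1 − 0.946000) = 0.9930

0.9930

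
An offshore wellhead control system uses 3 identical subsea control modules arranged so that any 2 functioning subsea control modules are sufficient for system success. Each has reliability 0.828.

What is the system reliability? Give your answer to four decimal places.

R = Σ_{i=2}^{3} C(3,i) p^i (1−p)^{3−i} with p = 0.828
C(3,2)·0.828^2·0.172^1 = 0.353761
C(3,3)·0.828^3·0.172^0 = 0.567664
Sum = 0.9214

0.9214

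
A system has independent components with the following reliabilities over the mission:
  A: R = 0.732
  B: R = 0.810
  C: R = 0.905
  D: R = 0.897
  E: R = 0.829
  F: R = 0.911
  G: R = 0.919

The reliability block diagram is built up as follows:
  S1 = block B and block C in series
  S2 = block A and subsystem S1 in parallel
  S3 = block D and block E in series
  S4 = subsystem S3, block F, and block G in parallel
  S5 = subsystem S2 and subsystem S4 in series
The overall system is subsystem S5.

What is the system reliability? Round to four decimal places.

Series (B and C): 0.810000 × 0.905000 = 0.733050
Parallel (A and [0.733050]): 1 − (1 − 0.732000)(1 − 0.733050) = 0.928457
Series (D and E): 0.897000 × 0.829000 = 0.743613
Parallel ([0.743613], F, and G): 1 − (1 − 0.743613)(1 − 0.911000)(1 − 0.919000) = 0.998152
Series ([0.928457] and [0.998152]): 0.928457 × 0.998152 = 0.9267

0.9267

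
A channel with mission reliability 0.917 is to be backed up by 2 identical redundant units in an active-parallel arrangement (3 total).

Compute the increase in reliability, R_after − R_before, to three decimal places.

0.082

R_before = 0.917
R_after = 1 − (1 − 0.917)^3 = 0.999
ΔR = 0.999 − 0.917 = 0.082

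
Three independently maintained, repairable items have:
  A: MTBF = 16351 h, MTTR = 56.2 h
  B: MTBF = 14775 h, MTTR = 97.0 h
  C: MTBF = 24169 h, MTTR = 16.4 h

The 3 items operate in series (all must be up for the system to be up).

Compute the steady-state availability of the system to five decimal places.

A(A) = MTBF/(MTBF+MTTR) = 16351/(16351+56.2) = 0.996575
A(B) = MTBF/(MTBF+MTTR) = 14775/(14775+97.0) = 0.993478
A(C) = MTBF/(MTBF+MTTR) = 24169/(24169+16.4) = 0.999322
Series availability: 0.996575 × 0.993478 × 0.999322 = 0.98940

0.98940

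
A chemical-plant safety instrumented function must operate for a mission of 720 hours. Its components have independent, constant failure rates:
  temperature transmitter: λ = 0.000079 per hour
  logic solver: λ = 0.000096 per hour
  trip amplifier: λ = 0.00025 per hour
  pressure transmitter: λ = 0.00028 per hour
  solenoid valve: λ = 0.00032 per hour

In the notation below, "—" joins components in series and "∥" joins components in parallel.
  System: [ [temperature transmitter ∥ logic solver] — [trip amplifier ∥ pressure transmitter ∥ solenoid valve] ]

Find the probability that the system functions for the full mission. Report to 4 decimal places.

0.9901

R(temperature transmitter) = exp(−0.000079 × 720) = 0.944707
R(logic solver) = exp(−0.000096 × 720) = 0.933215
R(trip amplifier) = exp(−0.00025 × 720) = 0.835270
R(pressure transmitter) = exp(−0.00028 × 720) = 0.817422
R(solenoid valve) = exp(−0.00032 × 720) = 0.794216
Parallel (temperature transmitter and logic solver): 1 − (1 − 0.944707)(1 − 0.933215) = 0.996307
Parallel (trip amplifier, pressure transmitter, and solenoid valve): 1 − (1 − 0.835270)(1 − 0.817422)(1 − 0.794216) = 0.993811
Series ([0.996307] and [0.993811]): 0.996307 × 0.993811 = 0.9901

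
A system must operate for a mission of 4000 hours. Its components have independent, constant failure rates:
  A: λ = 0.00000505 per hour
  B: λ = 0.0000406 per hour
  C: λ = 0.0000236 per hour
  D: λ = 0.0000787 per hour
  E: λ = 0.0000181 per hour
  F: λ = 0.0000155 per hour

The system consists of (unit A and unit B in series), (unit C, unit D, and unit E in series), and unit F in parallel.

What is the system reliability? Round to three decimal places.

R(A) = exp(−0.00000505 × 4000) = 0.98000
R(B) = exp(−0.0000406 × 4000) = 0.85010
R(C) = exp(−0.0000236 × 4000) = 0.90992
R(D) = exp(−0.0000787 × 4000) = 0.72993
R(E) = exp(−0.0000181 × 4000) = 0.93016
R(F) = exp(−0.0000155 × 4000) = 0.93988
Series (A and B): 0.98000 × 0.85010 = 0.83310
Series (C, D, and E): 0.90992 × 0.72993 × 0.93016 = 0.61779
Parallel ([0.83310], [0.61779], and F): 1 − (1 − 0.83310)(1 − 0.61779)(1 − 0.93988) = 0.996

0.996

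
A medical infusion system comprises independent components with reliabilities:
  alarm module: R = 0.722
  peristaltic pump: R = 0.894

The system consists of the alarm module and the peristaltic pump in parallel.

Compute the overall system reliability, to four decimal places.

0.9705

Parallel (alarm module and peristaltic pump): 1 − (1 − 0.722000)(1 − 0.894000) = 0.9705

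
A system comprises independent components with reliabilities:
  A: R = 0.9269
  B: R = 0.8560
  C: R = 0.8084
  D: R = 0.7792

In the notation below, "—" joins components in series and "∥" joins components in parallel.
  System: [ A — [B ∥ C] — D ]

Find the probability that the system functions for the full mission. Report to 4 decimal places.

Parallel (B and C): 1 − (1 − 0.856000)(1 − 0.808400) = 0.972410
Series (A, [0.972410], and D): 0.926900 × 0.972410 × 0.779200 = 0.7023

0.7023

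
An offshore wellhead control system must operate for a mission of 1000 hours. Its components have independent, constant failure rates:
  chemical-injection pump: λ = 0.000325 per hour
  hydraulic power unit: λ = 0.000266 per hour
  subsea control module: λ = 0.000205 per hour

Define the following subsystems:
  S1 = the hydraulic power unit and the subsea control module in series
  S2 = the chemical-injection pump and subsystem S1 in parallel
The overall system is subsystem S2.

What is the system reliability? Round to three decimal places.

R(chemical-injection pump) = exp(−0.000325 × 1000) = 0.72253
R(hydraulic power unit) = exp(−0.000266 × 1000) = 0.76644
R(subsea control module) = exp(−0.000205 × 1000) = 0.81465
Series (hydraulic power unit and subsea control module): 0.76644 × 0.81465 = 0.62438
Parallel (chemical-injection pump and [0.62438]): 1 − (1 − 0.72253)(1 − 0.62438) = 0.896

0.896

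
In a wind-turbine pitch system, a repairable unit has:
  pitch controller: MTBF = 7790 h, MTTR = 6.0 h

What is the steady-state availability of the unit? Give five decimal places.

A(pitch controller) = MTBF/(MTBF+MTTR) = 7790/(7790+6.0) = 0.99923

0.99923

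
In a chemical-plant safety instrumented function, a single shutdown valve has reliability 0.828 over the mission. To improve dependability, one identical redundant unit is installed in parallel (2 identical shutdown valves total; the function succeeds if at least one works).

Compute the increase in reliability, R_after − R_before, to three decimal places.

R_before = 0.828
R_after = 1 − (1 − 0.828)^2 = 0.970
ΔR = 0.970 − 0.828 = 0.142

0.142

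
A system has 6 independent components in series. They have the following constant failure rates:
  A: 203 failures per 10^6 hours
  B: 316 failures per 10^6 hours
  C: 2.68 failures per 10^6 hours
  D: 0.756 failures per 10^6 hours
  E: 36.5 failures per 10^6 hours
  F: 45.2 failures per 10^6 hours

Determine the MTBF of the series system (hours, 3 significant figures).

Series of exponential components: λ_sys = Σ λ_i
λ_sys = 0.000203 + 0.000316 + 0.00000268 + 0.000000756 + 0.0000365 + 0.0000452 = 6.0414e-04 /h
MTBF = 1 / λ_sys = 1660 h

1660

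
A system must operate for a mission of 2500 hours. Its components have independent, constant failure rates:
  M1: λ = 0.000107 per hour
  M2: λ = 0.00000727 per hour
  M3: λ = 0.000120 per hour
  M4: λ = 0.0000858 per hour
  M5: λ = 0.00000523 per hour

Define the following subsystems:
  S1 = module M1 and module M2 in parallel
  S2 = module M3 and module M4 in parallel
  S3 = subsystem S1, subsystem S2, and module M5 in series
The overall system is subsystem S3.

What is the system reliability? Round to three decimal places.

R(M1) = exp(−0.000107 × 2500) = 0.76529
R(M2) = exp(−0.00000727 × 2500) = 0.98199
R(M3) = exp(−0.000120 × 2500) = 0.74082
R(M4) = exp(−0.0000858 × 2500) = 0.80694
R(M5) = exp(−0.00000523 × 2500) = 0.98701
Parallel (M1 and M2): 1 − (1 − 0.76529)(1 − 0.98199) = 0.99577
Parallel (M3 and M4): 1 − (1 − 0.74082)(1 − 0.80694) = 0.94996
Series ([0.99577], [0.94996], and M5): 0.99577 × 0.94996 × 0.98701 = 0.934

0.934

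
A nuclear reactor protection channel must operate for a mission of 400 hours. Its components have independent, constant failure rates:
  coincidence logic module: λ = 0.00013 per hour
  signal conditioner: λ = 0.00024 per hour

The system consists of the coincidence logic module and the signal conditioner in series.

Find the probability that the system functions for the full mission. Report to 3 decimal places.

R(coincidence logic module) = exp(−0.00013 × 400) = 0.94933
R(signal conditioner) = exp(−0.00024 × 400) = 0.90846
Series (coincidence logic module and signal conditioner): 0.94933 × 0.90846 = 0.862

0.862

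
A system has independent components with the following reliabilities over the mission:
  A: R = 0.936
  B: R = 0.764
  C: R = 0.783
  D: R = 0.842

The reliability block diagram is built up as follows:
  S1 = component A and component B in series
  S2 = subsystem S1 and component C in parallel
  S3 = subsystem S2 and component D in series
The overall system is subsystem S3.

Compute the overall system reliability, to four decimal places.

0.7899

Series (A and B): 0.936000 × 0.764000 = 0.715104
Parallel ([0.715104] and C): 1 − (1 − 0.715104)(1 − 0.783000) = 0.938178
Series ([0.938178] and D): 0.938178 × 0.842000 = 0.7899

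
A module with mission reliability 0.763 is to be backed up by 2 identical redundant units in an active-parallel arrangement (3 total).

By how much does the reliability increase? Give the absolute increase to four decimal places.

0.2237

R_before = 0.763
R_after = 1 − (1 − 0.763)^3 = 0.9867
ΔR = 0.9867 − 0.763 = 0.2237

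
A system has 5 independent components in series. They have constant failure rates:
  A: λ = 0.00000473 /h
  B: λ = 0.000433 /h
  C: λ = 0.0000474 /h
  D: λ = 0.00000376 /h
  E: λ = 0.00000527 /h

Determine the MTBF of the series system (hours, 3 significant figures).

2020

Series of exponential components: λ_sys = Σ λ_i
λ_sys = 0.00000473 + 0.000433 + 0.0000474 + 0.00000376 + 0.00000527 = 4.9416e-04 /h
MTBF = 1 / λ_sys = 2020 h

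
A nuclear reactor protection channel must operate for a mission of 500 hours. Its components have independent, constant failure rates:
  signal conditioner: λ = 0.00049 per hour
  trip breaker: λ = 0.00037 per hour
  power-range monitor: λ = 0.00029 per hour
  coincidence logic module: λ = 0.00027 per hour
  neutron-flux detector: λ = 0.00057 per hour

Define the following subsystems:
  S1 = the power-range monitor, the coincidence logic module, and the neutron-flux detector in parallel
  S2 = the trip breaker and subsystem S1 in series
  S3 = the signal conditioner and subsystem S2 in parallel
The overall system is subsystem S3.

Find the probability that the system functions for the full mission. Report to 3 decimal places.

0.963

R(signal conditioner) = exp(−0.00049 × 500) = 0.78270
R(trip breaker) = exp(−0.00037 × 500) = 0.83110
R(power-range monitor) = exp(−0.00029 × 500) = 0.86502
R(coincidence logic module) = exp(−0.00027 × 500) = 0.87372
R(neutron-flux detector) = exp(−0.00057 × 500) = 0.75201
Parallel (power-range monitor, coincidence logic module, and neutron-flux detector): 1 − (1 − 0.86502)(1 − 0.87372)(1 − 0.75201) = 0.99577
Series (trip breaker and [0.99577]): 0.83110 × 0.99577 = 0.82758
Parallel (signal conditioner and [0.82758]): 1 − (1 − 0.78270)(1 − 0.82758) = 0.963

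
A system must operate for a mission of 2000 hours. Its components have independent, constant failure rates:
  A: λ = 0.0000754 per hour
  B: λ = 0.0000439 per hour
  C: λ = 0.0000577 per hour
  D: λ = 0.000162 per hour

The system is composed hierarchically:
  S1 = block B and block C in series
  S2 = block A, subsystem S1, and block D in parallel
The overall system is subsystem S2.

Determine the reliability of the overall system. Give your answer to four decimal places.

R(A) = exp(−0.0000754 × 2000) = 0.860020
R(B) = exp(−0.0000439 × 2000) = 0.915944
R(C) = exp(−0.0000577 × 2000) = 0.891010
R(D) = exp(−0.000162 × 2000) = 0.723250
Series (B and C): 0.915944 × 0.891010 = 0.816115
Parallel (A, [0.816115], and D): 1 − (1 − 0.860020)(1 − 0.816115)(1 − 0.723250) = 0.9929

0.9929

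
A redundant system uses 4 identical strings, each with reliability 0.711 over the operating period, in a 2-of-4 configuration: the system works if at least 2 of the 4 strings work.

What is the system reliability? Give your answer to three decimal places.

R = Σ_{i=2}^{4} C(4,i) p^i (1−p)^{4−i} with p = 0.711
C(4,2)·0.711^2·0.289^2 = 0.25333
C(4,3)·0.711^3·0.289^1 = 0.41550
C(4,4)·0.711^4·0.289^0 = 0.25555
Sum = 0.924

0.924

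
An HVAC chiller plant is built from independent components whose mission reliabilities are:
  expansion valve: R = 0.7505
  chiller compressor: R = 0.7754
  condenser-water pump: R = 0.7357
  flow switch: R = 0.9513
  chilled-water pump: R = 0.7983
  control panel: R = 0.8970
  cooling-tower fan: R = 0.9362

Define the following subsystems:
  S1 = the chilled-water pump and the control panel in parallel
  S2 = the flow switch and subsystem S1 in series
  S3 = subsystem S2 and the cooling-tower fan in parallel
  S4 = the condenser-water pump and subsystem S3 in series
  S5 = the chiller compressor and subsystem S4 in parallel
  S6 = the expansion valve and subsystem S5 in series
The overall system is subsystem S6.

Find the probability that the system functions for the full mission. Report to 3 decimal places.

Parallel (chilled-water pump and control panel): 1 − (1 − 0.79830)(1 − 0.89700) = 0.97922
Series (flow switch and [0.97922]): 0.95130 × 0.97922 = 0.93153
Parallel ([0.93153] and cooling-tower fan): 1 − (1 − 0.93153)(1 − 0.93620) = 0.99563
Series (condenser-water pump and [0.99563]): 0.73570 × 0.99563 = 0.73248
Parallel (chiller compressor and [0.73248]): 1 − (1 − 0.77540)(1 − 0.73248) = 0.93992
Series (expansion valve and [0.93992]): 0.75050 × 0.93992 = 0.705

0.705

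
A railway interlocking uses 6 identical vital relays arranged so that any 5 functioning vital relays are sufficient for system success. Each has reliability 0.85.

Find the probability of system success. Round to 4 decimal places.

0.7765

R = Σ_{i=5}^{6} C(6,i) p^i (1−p)^{6−i} with p = 0.85
C(6,5)·0.85^5·0.15^1 = 0.399335
C(6,6)·0.85^6·0.15^0 = 0.377150
Sum = 0.7765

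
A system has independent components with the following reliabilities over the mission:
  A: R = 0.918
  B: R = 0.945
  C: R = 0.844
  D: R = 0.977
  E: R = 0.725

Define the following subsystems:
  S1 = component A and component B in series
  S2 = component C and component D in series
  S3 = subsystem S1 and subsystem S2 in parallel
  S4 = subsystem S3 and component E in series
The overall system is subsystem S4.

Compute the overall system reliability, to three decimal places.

Series (A and B): 0.91800 × 0.94500 = 0.86751
Series (C and D): 0.84400 × 0.97700 = 0.82459
Parallel ([0.86751] and [0.82459]): 1 − (1 − 0.86751)(1 − 0.82459) = 0.97676
Series ([0.97676] and E): 0.97676 × 0.72500 = 0.708

0.708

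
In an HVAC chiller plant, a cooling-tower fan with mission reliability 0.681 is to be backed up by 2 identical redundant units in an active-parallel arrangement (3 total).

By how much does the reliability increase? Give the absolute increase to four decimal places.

R_before = 0.681
R_after = 1 − (1 − 0.681)^3 = 0.9675
ΔR = 0.9675 − 0.681 = 0.2865

0.2865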